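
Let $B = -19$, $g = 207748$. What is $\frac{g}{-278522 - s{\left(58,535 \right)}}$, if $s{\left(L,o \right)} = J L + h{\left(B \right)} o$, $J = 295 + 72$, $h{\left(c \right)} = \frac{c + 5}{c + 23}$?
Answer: $- \frac{415496}{595871} \approx -0.69729$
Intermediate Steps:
$h{\left(c \right)} = \frac{5 + c}{23 + c}$
$J = 367$
$s{\left(L,o \right)} = 367 L - \frac{7 o}{2}$ ($s{\left(L,o \right)} = 367 L + \frac{5 - 19}{23 - 19} o = 367 L + \frac{1}{4} \left(-14\right) o = 367 L - \frac{7 o}{2}$)
$\frac{g}{-278522 - s{\left(58,535 \right)}} = \frac{207748}{-278522 - \left(367 \cdot 58 - \frac{3745}{2}\right)} = \frac{207748}{-278522 - \left(21286 - \frac{3745}{2}\right)} = \frac{207748}{-278522 - \frac{38827}{2}} = \frac{207748}{- \frac{595871}{2}} = 207748 \left(- \frac{2}{595871}\right) = - \frac{415496}{595871}$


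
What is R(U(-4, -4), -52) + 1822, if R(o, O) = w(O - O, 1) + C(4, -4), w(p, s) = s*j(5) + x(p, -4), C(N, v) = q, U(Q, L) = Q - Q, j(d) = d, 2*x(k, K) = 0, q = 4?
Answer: 1831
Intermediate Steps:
x(k, K) = 0 (x(k, K) = (½)*0 = 0)
U(Q, L) = 0
C(N, v) = 4
w(p, s) = 5*s (w(p, s) = s*5 + 0 = 5*s + 0 = 5*s)
R(o, O) = 9 (R(o, O) = 5*1 + 4 = 5 + 4 = 9)
R(U(-4, -4), -52) + 1822 = 9 + 1822 = 1831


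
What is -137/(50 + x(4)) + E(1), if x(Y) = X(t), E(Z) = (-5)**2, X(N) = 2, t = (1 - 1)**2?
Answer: 1163/52 ≈ 22.365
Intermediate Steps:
t = 0 (t = 0**2 = 0)
E(Z) = 25
x(Y) = 2
-137/(50 + x(4)) + E(1) = -137/(50 + 2) + 25 = -137/52 + 25 = 1163/52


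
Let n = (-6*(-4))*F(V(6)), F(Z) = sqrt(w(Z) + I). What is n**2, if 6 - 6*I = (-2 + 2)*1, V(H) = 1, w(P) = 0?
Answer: 576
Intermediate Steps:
I = 1 (I = 1 - (-2 + 2)/6 = 1 - 0 = 1 - 1/6*0 = 1 + 0 = 1)
F(Z) = 1 (F(Z) = sqrt(0 + 1) = sqrt(1) = 1)
n = 24 (n = -6*(-4)*1 = 24*1 = 24)
n**2 = 24**2 = 576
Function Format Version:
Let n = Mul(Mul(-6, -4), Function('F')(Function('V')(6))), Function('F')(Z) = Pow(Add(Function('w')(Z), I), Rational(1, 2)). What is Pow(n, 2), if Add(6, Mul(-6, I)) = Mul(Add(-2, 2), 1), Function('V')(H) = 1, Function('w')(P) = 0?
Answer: 576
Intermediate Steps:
I = 1 (I = Add(1, Mul(Rational(-1, 6), Mul(Add(-2, 2), 1))) = Add(1, Mul(Rational(-1, 6), Mul(0, 1))) = Add(1, Mul(Rational(-1, 6), 0)) = Add(1, 0) = 1)
Function('F')(Z) = 1 (Function('F')(Z) = Pow(Add(0, 1), Rational(1, 2)) = Pow(1, Rational(1, 2)) = 1)
n = 24 (n = Mul(Mul(-6, -4), 1) = Mul(24, 1) = 24)
Pow(n, 2) = Pow(24, 2) = 576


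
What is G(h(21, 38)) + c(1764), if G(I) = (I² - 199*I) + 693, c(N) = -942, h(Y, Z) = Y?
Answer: -3987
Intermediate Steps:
G(I) = 693 + I² - 199*I
G(h(21, 38)) + c(1764) = (693 + 21² - 199*21) - 942 = (693 + 441 - 4179) - 942 = -3045 - 942 = -3987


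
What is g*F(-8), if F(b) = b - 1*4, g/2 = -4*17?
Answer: 1632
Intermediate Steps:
g = -136 (g = 2*(-4*17) = 2*(-68) = -136)
F(b) = -4 + b (F(b) = b - 4 = -4 + b)
g*F(-8) = -136*(-4 - 8) = -136*(-12) = 1632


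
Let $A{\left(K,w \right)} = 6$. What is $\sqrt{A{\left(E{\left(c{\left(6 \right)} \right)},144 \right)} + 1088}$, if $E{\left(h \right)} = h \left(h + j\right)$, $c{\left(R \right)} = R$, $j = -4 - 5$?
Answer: $\sqrt{1094} \approx 33.076$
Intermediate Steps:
$j = -9$
$E{\left(h \right)} = h \left(-9 + h\right)$ ($E{\left(h \right)} = h \left(h - 9\right) = h \left(-9 + h\right)$)
$\sqrt{A{\left(E{\left(c{\left(6 \right)} \right)},144 \right)} + 1088} = \sqrt{6 + 1088} = \sqrt{1094}$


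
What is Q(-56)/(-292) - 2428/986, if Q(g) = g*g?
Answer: -475134/35989 ≈ -13.202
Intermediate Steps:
Q(g) = g²
Q(-56)/(-292) - 2428/986 = (-56)²/(-292) - 2428/986 = 3136*(-1/292) - 2428*1/986 = -784/73 - 1214/493 = -475134/35989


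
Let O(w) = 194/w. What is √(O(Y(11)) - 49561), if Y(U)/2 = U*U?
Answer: 4*I*√374799/11 ≈ 222.62*I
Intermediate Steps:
Y(U) = 2*U² (Y(U) = 2*(U*U) = 2*U²)
√(O(Y(11)) - 49561) = √(194/((2*11²)) - 49561) = √(194/((2*121)) - 49561) = √(194/242 - 49561) = √(194*(1/242) - 49561) = √(97/121 - 49561) = √(-5996784/121) = 4*I*√374799/11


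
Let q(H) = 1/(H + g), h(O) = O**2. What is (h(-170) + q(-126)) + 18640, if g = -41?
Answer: 7939179/167 ≈ 47540.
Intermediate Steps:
q(H) = 1/(-41 + H) (q(H) = 1/(H - 41) = 1/(-41 + H))
(h(-170) + q(-126)) + 18640 = ((-170)**2 + 1/(-41 - 126)) + 18640 = (28900 + 1/(-167)) + 18640 = (28900 - 1/167) + 18640 = 4826299/167 + 18640 = 7939179/167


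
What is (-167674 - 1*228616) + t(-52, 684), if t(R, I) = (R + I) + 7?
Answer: -395651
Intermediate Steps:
t(R, I) = 7 + I + R (t(R, I) = (I + R) + 7 = 7 + I + R)
(-167674 - 1*228616) + t(-52, 684) = (-167674 - 1*228616) + (7 + 684 - 52) = (-167674 - 228616) + 639 = -396290 + 639 = -395651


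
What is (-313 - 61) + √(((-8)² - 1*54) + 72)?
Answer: -374 + √82 ≈ -364.94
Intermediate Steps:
(-313 - 61) + √(((-8)² - 1*54) + 72) = -374 + √((64 - 54) + 72) = -374 + √(10 + 72) = -374 + √82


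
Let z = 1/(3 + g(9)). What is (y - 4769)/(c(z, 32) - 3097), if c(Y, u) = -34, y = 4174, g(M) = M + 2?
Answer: 595/3131 ≈ 0.19004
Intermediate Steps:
g(M) = 2 + M
z = 1/14 (z = 1/(3 + (2 + 9)) = 1/(3 + 11) = 1/14 ≈ 0.071429)
(y - 4769)/(c(z, 32) - 3097) = (4174 - 4769)/(-34 - 3097) = -595/(-3131) = -595*(-1/3131) = 595/3131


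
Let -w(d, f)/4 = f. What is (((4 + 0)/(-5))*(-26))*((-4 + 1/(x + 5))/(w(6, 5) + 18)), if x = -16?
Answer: 468/11 ≈ 42.545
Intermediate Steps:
w(d, f) = -4*f
(((4 + 0)/(-5))*(-26))*((-4 + 1/(x + 5))/(w(6, 5) + 18)) = (((4 + 0)/(-5))*(-26))*((-4 + 1/(-16 + 5))/(-4*5 + 18)) = ((4*(-1/5))*(-26))*((-4 + 1/(-11))/(-20 + 18)) = (-4/5*(-26))*((-4 - 1/11)/(-2)) = 104*(-45/11*(-1/2))/5 = (104/5)*(45/22) = 468/11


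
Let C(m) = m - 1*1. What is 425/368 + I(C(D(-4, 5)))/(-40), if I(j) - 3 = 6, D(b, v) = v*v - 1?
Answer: 1711/1840 ≈ 0.92989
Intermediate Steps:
D(b, v) = -1 + v**2 (D(b, v) = v**2 - 1 = -1 + v**2)
C(m) = -1 + m (C(m) = m - 1 = -1 + m)
I(j) = 9 (I(j) = 3 + 6 = 9)
425/368 + I(C(D(-4, 5)))/(-40) = 425/368 + 9/(-40) = 425*(1/368) + 9*(-1/40) = 425/368 - 9/40 = 1711/1840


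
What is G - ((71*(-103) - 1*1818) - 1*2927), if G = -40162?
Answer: -28104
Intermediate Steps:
G - ((71*(-103) - 1*1818) - 1*2927) = -40162 - ((71*(-103) - 1*1818) - 1*2927) = -40162 - ((-7313 - 1818) - 2927) = -40162 - (-9131 - 2927) = -40162 - 1*(-12058) = -40162 + 12058 = -28104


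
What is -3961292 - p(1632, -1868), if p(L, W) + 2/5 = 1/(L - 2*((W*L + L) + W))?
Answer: -120804657795253/30496280 ≈ -3.9613e+6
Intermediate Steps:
p(L, W) = -2/5 + 1/(-L - 2*W - 2*L*W) (p(L, W) = -2/5 + 1/(L - 2*((W*L + L) + W)) = -2/5 + 1/(L - 2*((L*W + L) + W)) = -2/5 + 1/(L - 2*((L + L*W) + W)) = -2/5 + 1/(L - 2*(L + W + L*W)) = -2/5 + 1/(L + (-2*L - 2*W - 2*L*W)) = -2/5 + 1/(-L - 2*W - 2*L*W))
-3961292 - p(1632, -1868) = -3961292 - (-5 - 4*(-1868) - 2*1632 - 4*1632*(-1868))/(5*(1632 + 2*(-1868) + 2*1632*(-1868))) = -3961292 - (-5 + 7472 - 3264 + 12194304)/(5*(1632 - 3736 - 6097152)) = -3961292 - 12198507/(5*(-6099256)) = -3961292 - (-1)*12198507/(5*6099256) = -3961292 - 1*(-12198507/30496280) = -3961292 + 12198507/30496280 = -120804657795253/30496280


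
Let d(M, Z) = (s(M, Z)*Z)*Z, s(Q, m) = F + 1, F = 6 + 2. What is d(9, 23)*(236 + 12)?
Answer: 1180728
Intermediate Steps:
F = 8
s(Q, m) = 9 (s(Q, m) = 8 + 1 = 9)
d(M, Z) = 9*Z**2 (d(M, Z) = (9*Z)*Z = 9*Z**2)
d(9, 23)*(236 + 12) = (9*23**2)*(236 + 12) = (9*529)*248 = 4761*248 = 1180728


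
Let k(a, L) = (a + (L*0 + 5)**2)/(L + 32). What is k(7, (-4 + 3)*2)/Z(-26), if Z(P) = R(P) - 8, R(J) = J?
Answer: -8/255 ≈ -0.031373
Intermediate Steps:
Z(P) = -8 + P (Z(P) = P - 8 = -8 + P)
k(a, L) = (25 + a)/(32 + L) (k(a, L) = (a + (0 + 5)**2)/(32 + L) = (a + 5**2)/(32 + L) = (a + 25)/(32 + L) = (25 + a)/(32 + L))
k(7, (-4 + 3)*2)/Z(-26) = ((25 + 7)/(32 + (-4 + 3)*2))/(-8 - 26) = (32/(32 - 1*2))/(-34) = (32/(32 - 2))*(-1/34) = (32/30)*(-1/34) = ((1/30)*32)*(-1/34) = (16/15)*(-1/34) = -8/255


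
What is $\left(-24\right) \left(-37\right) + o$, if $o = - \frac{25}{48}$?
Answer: $\frac{42599}{48} \approx 887.48$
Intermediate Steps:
$o = - \frac{25}{48}$ ($o = \left(-25\right) \frac{1}{48} = - \frac{25}{48} \approx -0.52083$)
$\left(-24\right) \left(-37\right) + o = \left(-24\right) \left(-37\right) - \frac{25}{48} = 888 - \frac{25}{48} = \frac{42599}{48}$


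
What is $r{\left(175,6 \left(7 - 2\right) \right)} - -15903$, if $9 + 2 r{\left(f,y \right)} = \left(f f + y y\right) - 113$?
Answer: $\frac{63209}{2} \approx 31605.0$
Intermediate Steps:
$r{\left(f,y \right)} = -61 + \frac{f^{2}}{2} + \frac{y^{2}}{2}$ ($r{\left(f,y \right)} = - \frac{9}{2} + \frac{\left(f f + y y\right) - 113}{2} = - \frac{9}{2} + \frac{\left(f^{2} + y^{2}\right) - 113}{2} = - \frac{9}{2} + \frac{-113 + f^{2} + y^{2}}{2} = - \frac{9}{2} + \left(- \frac{113}{2} + \frac{f^{2}}{2} + \frac{y^{2}}{2}\right) = -61 + \frac{f^{2}}{2} + \frac{y^{2}}{2}$)
$r{\left(175,6 \left(7 - 2\right) \right)} - -15903 = \left(-61 + \frac{175^{2}}{2} + \frac{\left(6 \left(7 - 2\right)\right)^{2}}{2}\right) - -15903 = \left(-61 + \frac{1}{2} \cdot 30625 + \frac{\left(6 \cdot 5\right)^{2}}{2}\right) + 15903 = \left(-61 + \frac{30625}{2} + \frac{30^{2}}{2}\right) + 15903 = \left(-61 + \frac{30625}{2} + \frac{1}{2} \cdot 900\right) + 15903 = \left(-61 + \frac{30625}{2} + 450\right) + 15903 = \frac{31403}{2} + 15903 = \frac{63209}{2}$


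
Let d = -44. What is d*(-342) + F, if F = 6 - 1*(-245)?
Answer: 15299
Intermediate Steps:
F = 251 (F = 6 + 245 = 251)
d*(-342) + F = -44*(-342) + 251 = 15048 + 251 = 15299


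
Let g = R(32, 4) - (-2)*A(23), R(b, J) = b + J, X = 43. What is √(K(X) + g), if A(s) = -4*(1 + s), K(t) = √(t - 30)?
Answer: √(-156 + √13) ≈ 12.345*I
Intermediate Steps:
K(t) = √(-30 + t)
R(b, J) = J + b
A(s) = -4 - 4*s
g = -156 (g = (4 + 32) - (-2)*(-4 - 4*23) = 36 - (-2)*(-4 - 92) = 36 - (-2)*(-96) = 36 - 1*192 = 36 - 192 = -156)
√(K(X) + g) = √(√(-30 + 43) - 156) = √(√13 - 156) = √(-156 + √13)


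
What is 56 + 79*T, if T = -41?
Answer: -3183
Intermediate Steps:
56 + 79*T = 56 + 79*(-41) = 56 - 3239 = -3183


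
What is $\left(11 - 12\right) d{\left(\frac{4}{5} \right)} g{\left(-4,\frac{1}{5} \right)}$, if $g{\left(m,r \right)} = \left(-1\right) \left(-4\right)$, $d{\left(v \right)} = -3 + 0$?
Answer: $12$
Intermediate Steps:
$d{\left(v \right)} = -3$
$g{\left(m,r \right)} = 4$
$\left(11 - 12\right) d{\left(\frac{4}{5} \right)} g{\left(-4,\frac{1}{5} \right)} = \left(11 - 12\right) \left(-3\right) 4 = \left(-1\right) \left(-3\right) 4 = 3 \cdot 4 = 12$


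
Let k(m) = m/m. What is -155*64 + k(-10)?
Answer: -9919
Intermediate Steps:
k(m) = 1
-155*64 + k(-10) = -155*64 + 1 = -9920 + 1 = -9919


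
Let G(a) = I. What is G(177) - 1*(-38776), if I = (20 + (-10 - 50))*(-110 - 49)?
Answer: 45136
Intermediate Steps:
I = 6360 (I = (20 - 60)*(-159) = -40*(-159) = 6360)
G(a) = 6360
G(177) - 1*(-38776) = 6360 - 1*(-38776) = 6360 + 38776 = 45136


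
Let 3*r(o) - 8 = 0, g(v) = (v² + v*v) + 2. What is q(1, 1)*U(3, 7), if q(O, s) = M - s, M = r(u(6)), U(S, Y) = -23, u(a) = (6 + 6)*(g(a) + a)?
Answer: -115/3 ≈ -38.333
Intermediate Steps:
g(v) = 2 + 2*v² (g(v) = (v² + v²) + 2 = 2*v² + 2 = 2 + 2*v²)
u(a) = 24 + 12*a + 24*a² (u(a) = (6 + 6)*((2 + 2*a²) + a) = 12*(2 + a + 2*a²) = 24 + 12*a + 24*a²)
r(o) = 8/3 (r(o) = 8/3 + (⅓)*0 = 8/3 + 0 = 8/3)
M = 8/3 ≈ 2.6667
q(O, s) = 8/3 - s
q(1, 1)*U(3, 7) = (8/3 - 1*1)*(-23) = (8/3 - 1)*(-23) = (5/3)*(-23) = -115/3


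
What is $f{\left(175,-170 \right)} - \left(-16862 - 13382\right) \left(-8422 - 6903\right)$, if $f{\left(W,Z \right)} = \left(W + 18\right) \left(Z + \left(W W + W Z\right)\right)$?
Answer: $-463353235$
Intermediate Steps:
$f{\left(W,Z \right)} = \left(18 + W\right) \left(Z + W^{2} + W Z\right)$ ($f{\left(W,Z \right)} = \left(18 + W\right) \left(Z + \left(W^{2} + W Z\right)\right) = \left(18 + W\right) \left(Z + W^{2} + W Z\right)$)
$f{\left(175,-170 \right)} - \left(-16862 - 13382\right) \left(-8422 - 6903\right) = \left(175^{3} + 18 \left(-170\right) + 18 \cdot 175^{2} - 170 \cdot 175^{2} + 19 \cdot 175 \left(-170\right)\right) - \left(-16862 - 13382\right) \left(-8422 - 6903\right) = \left(5359375 - 3060 + 18 \cdot 30625 - 5206250 - 565250\right) - \left(-30244\right) \left(-15325\right) = \left(5359375 - 3060 + 551250 - 5206250 - 565250\right) - 463489300 = 136065 - 463489300 = -463353235$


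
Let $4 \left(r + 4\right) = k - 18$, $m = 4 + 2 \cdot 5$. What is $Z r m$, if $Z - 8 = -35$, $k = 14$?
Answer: $1890$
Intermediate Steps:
$m = 14$ ($m = 4 + 10 = 14$)
$Z = -27$ ($Z = 8 - 35 = -27$)
$r = -5$ ($r = -4 + \frac{14 - 18}{4} = -4 + \frac{1}{4} \left(-4\right) = -4 - 1 = -5$)
$Z r m = \left(-27\right) \left(-5\right) 14 = 135 \cdot 14 = 1890$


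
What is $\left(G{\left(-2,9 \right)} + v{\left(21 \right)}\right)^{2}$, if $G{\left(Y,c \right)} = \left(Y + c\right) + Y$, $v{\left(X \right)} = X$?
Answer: $676$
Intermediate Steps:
$G{\left(Y,c \right)} = c + 2 Y$
$\left(G{\left(-2,9 \right)} + v{\left(21 \right)}\right)^{2} = \left(\left(9 + 2 \left(-2\right)\right) + 21\right)^{2} = \left(\left(9 - 4\right) + 21\right)^{2} = \left(5 + 21\right)^{2} = 26^{2} = 676$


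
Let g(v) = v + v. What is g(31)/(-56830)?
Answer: -31/28415 ≈ -0.0010910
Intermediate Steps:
g(v) = 2*v
g(31)/(-56830) = (2*31)/(-56830) = 62*(-1/56830) = -31/28415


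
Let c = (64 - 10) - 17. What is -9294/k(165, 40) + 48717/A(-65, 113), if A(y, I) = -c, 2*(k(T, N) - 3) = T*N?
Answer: -53752043/40737 ≈ -1319.5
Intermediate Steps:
k(T, N) = 3 + N*T/2 (k(T, N) = 3 + (T*N)/2 = 3 + (N*T)/2 = 3 + N*T/2)
c = 37 (c = 54 - 17 = 37)
A(y, I) = -37 (A(y, I) = -1*37 = -37)
-9294/k(165, 40) + 48717/A(-65, 113) = -9294/(3 + (½)*40*165) + 48717/(-37) = -9294/(3 + 3300) + 48717*(-1/37) = -9294/3303 - 48717/37 = -9294*1/3303 - 48717/37 = -3098/1101 - 48717/37 = -53752043/40737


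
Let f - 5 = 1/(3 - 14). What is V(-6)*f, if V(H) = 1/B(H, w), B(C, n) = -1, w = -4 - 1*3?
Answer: -54/11 ≈ -4.9091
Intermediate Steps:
w = -7 (w = -4 - 3 = -7)
V(H) = -1 (V(H) = 1/(-1) = -1)
f = 54/11 (f = 5 + 1/(3 - 14) = 5 + 1/(-11) = 5 - 1/11 = 54/11 ≈ 4.9091)
V(-6)*f = -1*54/11 = -54/11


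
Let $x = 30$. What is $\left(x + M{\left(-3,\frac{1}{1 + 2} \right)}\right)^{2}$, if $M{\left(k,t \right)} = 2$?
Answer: $1024$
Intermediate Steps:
$\left(x + M{\left(-3,\frac{1}{1 + 2} \right)}\right)^{2} = \left(30 + 2\right)^{2} = 32^{2} = 1024$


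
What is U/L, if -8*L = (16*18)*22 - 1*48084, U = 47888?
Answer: 95776/10437 ≈ 9.1766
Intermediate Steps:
L = 10437/2 (L = -((16*18)*22 - 1*48084)/8 = -(288*22 - 48084)/8 = -(6336 - 48084)/8 = -1/8*(-41748) = 10437/2 ≈ 5218.5)
U/L = 47888/(10437/2) = 47888*(2/10437) = 95776/10437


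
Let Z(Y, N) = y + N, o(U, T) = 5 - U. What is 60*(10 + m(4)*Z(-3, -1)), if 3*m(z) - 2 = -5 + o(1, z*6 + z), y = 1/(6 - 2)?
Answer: 585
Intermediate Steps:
y = 1/4 ≈ 0.25000
m(z) = 1/3 (m(z) = 2/3 + (-5 + (5 - 1*1))/3 = 2/3 + (-5 + (5 - 1))/3 = 2/3 + (-5 + 4)/3 = 2/3 + (1/3)*(-1) = 2/3 - 1/3 = 1/3)
Z(Y, N) = 1/4 + N
60*(10 + m(4)*Z(-3, -1)) = 60*(10 + (1/4 - 1)/3) = 60*(10 + (1/3)*(-3/4)) = 60*(10 - 1/4) = 60*(39/4) = 585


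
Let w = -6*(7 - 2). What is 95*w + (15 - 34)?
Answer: -2869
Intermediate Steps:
w = -30 (w = -6*5 = -30)
95*w + (15 - 34) = 95*(-30) + (15 - 34) = -2850 - 19 = -2869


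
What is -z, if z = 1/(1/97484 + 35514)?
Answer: -97484/3462046777 ≈ -2.8158e-5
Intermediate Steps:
z = 97484/3462046777 (z = 1/(1/97484 + 35514) = 1/(3462046777/97484) = 97484/3462046777 ≈ 2.8158e-5)
-z = -1*97484/3462046777 = -97484/3462046777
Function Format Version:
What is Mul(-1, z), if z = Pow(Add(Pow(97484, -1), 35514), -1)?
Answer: Rational(-97484, 3462046777) ≈ -2.8158e-5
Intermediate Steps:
z = Rational(97484, 3462046777) (z = Pow(Add(Rational(1, 97484), 35514), -1) = Pow(Rational(3462046777, 97484), -1) = Rational(97484, 3462046777) ≈ 2.8158e-5)
Mul(-1, z) = Mul(-1, Rational(97484, 3462046777)) = Rational(-97484, 3462046777)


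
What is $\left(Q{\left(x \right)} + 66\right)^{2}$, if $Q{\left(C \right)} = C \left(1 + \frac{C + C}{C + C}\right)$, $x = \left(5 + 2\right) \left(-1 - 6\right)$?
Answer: $1024$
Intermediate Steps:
$x = -49$ ($x = 7 \left(-7\right) = -49$)
$Q{\left(C \right)} = 2 C$ ($Q{\left(C \right)} = C \left(1 + \frac{2 C}{2 C}\right) = C \left(1 + 2 C \frac{1}{2 C}\right) = C \left(1 + 1\right) = C 2 = 2 C$)
$\left(Q{\left(x \right)} + 66\right)^{2} = \left(2 \left(-49\right) + 66\right)^{2} = \left(-98 + 66\right)^{2} = \left(-32\right)^{2} = 1024$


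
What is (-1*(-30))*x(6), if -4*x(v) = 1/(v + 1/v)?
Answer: -45/37 ≈ -1.2162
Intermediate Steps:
x(v) = -1/(4*(v + 1/v))
(-1*(-30))*x(6) = (-1*(-30))*(-1*6/(4 + 4*6²)) = 30*(-1*6/(4 + 4*36)) = 30*(-1*6/(4 + 144)) = 30*(-1*6/148) = 30*(-1*6*1/148) = 30*(-3/74) = -45/37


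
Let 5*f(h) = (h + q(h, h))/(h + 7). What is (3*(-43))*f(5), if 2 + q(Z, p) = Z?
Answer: -86/5 ≈ -17.200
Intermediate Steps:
q(Z, p) = -2 + Z
f(h) = (-2 + 2*h)/(5*(7 + h)) (f(h) = ((h + (-2 + h))/(h + 7))/5 = ((-2 + 2*h)/(7 + h))/5 = (-2 + 2*h)/(5*(7 + h)))
(3*(-43))*f(5) = (3*(-43))*(2*(-1 + 5)/(5*(7 + 5))) = -258*4/(5*12) = -129*2/15 = -86/5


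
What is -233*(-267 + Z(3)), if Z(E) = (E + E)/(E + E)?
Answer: 61978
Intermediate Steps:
Z(E) = 1 (Z(E) = (2*E)/((2*E)) = (2*E)*(1/(2*E)) = 1)
-233*(-267 + Z(3)) = -233*(-267 + 1) = -233*(-266) = 61978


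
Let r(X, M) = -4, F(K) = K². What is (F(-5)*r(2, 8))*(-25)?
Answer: 2500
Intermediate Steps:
(F(-5)*r(2, 8))*(-25) = ((-5)²*(-4))*(-25) = (25*(-4))*(-25) = -100*(-25) = 2500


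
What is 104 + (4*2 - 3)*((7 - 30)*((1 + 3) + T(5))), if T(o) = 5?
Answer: -931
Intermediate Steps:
104 + (4*2 - 3)*((7 - 30)*((1 + 3) + T(5))) = 104 + (4*2 - 3)*((7 - 30)*((1 + 3) + 5)) = 104 + (8 - 3)*(-23*(4 + 5)) = 104 + 5*(-23*9) = 104 + 5*(-207) = 104 - 1035 = -931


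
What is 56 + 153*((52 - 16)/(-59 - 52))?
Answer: 236/37 ≈ 6.3784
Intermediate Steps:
56 + 153*((52 - 16)/(-59 - 52)) = 56 + 153*(36/(-111)) = 56 + 153*(36*(-1/111)) = 56 + 153*(-12/37) = 56 - 1836/37 = 236/37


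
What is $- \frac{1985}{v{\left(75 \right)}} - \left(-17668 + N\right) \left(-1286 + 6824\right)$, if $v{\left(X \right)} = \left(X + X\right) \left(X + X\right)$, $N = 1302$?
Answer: $\frac{407857085603}{4500} \approx 9.0635 \cdot 10^{7}$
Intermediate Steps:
$v{\left(X \right)} = 4 X^{2}$ ($v{\left(X \right)} = 2 X 2 X = 4 X^{2}$)
$- \frac{1985}{v{\left(75 \right)}} - \left(-17668 + N\right) \left(-1286 + 6824\right) = - \frac{1985}{4 \cdot 75^{2}} - \left(-17668 + 1302\right) \left(-1286 + 6824\right) = - \frac{1985}{4 \cdot 5625} - \left(-16366\right) 5538 = - \frac{1985}{22500} - -90634908 = \left(-1985\right) \frac{1}{22500} + 90634908 = - \frac{397}{4500} + 90634908 = \frac{407857085603}{4500}$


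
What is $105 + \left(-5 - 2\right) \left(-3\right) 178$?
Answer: $3843$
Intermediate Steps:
$105 + \left(-5 - 2\right) \left(-3\right) 178 = 105 + \left(-7\right) \left(-3\right) 178 = 105 + 21 \cdot 178 = 105 + 3738 = 3843$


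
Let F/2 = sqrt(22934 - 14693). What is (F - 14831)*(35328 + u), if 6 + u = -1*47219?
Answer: 176444407 - 23794*sqrt(8241) ≈ 1.7428e+8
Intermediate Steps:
F = 2*sqrt(8241) (F = 2*sqrt(22934 - 14693) = 2*sqrt(8241) ≈ 181.56)
u = -47225 (u = -6 - 1*47219 = -6 - 47219 = -47225)
(F - 14831)*(35328 + u) = (2*sqrt(8241) - 14831)*(35328 - 47225) = (-14831 + 2*sqrt(8241))*(-11897) = 176444407 - 23794*sqrt(8241)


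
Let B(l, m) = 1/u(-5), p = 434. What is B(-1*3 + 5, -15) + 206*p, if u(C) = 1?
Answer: 89405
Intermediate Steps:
B(l, m) = 1 (B(l, m) = 1/1 = 1)
B(-1*3 + 5, -15) + 206*p = 1 + 206*434 = 1 + 89404 = 89405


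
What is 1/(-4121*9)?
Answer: -1/37089 ≈ -2.6962e-5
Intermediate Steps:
1/(-4121*9) = 1/(-37089) = -1/37089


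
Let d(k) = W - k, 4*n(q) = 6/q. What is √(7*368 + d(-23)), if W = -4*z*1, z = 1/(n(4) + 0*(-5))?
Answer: √23295/3 ≈ 50.876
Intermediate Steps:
n(q) = 3/(2*q) (n(q) = (6/q)/4 = 3/(2*q))
z = 8/3 (z = 1/((3/2)/4 + 0*(-5)) = 1/((3/2)*(¼) + 0) = 1/(3/8 + 0) = 1/(3/8) = 8/3 ≈ 2.6667)
W = -32/3 (W = -4*8/3*1 = -32/3*1 = -32/3 ≈ -10.667)
d(k) = -32/3 - k
√(7*368 + d(-23)) = √(7*368 + (-32/3 - 1*(-23))) = √(2576 + (-32/3 + 23)) = √(2576 + 37/3) = √(7765/3) = √23295/3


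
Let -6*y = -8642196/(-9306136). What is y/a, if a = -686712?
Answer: 240061/1065105877472 ≈ 2.2539e-7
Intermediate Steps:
y = -720183/4653068 (y = -(-1440366)/(-9306136) = -(-1440366)*(-1)/9306136 = -⅙*2160549/2326534 = -720183/4653068 ≈ -0.15478)
y/a = -720183/4653068/(-686712) = -720183/4653068*(-1/686712) = 240061/1065105877472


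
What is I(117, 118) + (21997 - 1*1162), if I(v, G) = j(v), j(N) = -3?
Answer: 20832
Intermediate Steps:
I(v, G) = -3
I(117, 118) + (21997 - 1*1162) = -3 + (21997 - 1*1162) = -3 + (21997 - 1162) = -3 + 20835 = 20832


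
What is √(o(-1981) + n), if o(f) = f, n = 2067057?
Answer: 2*√516269 ≈ 1437.0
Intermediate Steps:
√(o(-1981) + n) = √(-1981 + 2067057) = √2065076 = 2*√516269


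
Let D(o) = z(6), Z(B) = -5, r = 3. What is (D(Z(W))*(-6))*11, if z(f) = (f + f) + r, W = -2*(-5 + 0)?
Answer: -990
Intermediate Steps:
W = 10 (W = -2*(-5) = 10)
z(f) = 3 + 2*f (z(f) = (f + f) + 3 = 2*f + 3 = 3 + 2*f)
D(o) = 15 (D(o) = 3 + 2*6 = 3 + 12 = 15)
(D(Z(W))*(-6))*11 = (15*(-6))*11 = -90*11 = -990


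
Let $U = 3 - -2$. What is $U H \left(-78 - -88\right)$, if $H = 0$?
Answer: $0$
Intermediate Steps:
$U = 5$ ($U = 3 + 2 = 5$)
$U H \left(-78 - -88\right) = 5 \cdot 0 \left(-78 - -88\right) = 0 \left(-78 + 88\right) = 0 \cdot 10 = 0$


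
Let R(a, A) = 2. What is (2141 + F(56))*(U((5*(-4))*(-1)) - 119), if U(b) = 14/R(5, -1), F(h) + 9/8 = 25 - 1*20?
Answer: -240226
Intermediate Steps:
F(h) = 31/8 (F(h) = -9/8 + (25 - 1*20) = -9/8 + (25 - 20) = -9/8 + 5 = 31/8)
U(b) = 7 (U(b) = 14/2 = 14*(1/2) = 7)
(2141 + F(56))*(U((5*(-4))*(-1)) - 119) = (2141 + 31/8)*(7 - 119) = (17159/8)*(-112) = -240226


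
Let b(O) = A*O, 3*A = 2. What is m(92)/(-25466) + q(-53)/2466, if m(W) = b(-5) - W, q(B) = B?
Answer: -557303/31399578 ≈ -0.017749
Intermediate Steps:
A = ⅔ (A = (⅓)*2 = ⅔ ≈ 0.66667)
b(O) = 2*O/3
m(W) = -10/3 - W (m(W) = (⅔)*(-5) - W = -10/3 - W)
m(92)/(-25466) + q(-53)/2466 = (-10/3 - 1*92)/(-25466) - 53/2466 = (-10/3 - 92)*(-1/25466) - 53*1/2466 = -286/3*(-1/25466) - 53/2466 = 143/38199 - 53/2466 = -557303/31399578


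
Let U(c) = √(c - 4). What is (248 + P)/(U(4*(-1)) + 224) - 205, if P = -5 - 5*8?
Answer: (-410*√2 + 45717*I)/(2*(√2 - 112*I)) ≈ -204.09 - 0.011441*I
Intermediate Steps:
P = -45 (P = -5 - 40 = -45)
U(c) = √(-4 + c)
(248 + P)/(U(4*(-1)) + 224) - 205 = (248 - 45)/(√(-4 + 4*(-1)) + 224) - 205 = 203/(√(-4 - 4) + 224) - 205 = 203/(√(-8) + 224) - 205 = 203/(2*I*√2 + 224) - 205 = 203/(224 + 2*I*√2) - 205 = -205 + 203/(224 + 2*I*√2)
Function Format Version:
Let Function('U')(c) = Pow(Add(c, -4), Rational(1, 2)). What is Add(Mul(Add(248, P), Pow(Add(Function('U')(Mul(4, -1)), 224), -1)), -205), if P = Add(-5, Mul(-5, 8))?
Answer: Mul(Rational(1, 2), Pow(Add(Pow(2, Rational(1, 2)), Mul(-112, I)), -1), Add(Mul(-410, Pow(2, Rational(1, 2))), Mul(45717, I))) ≈ Add(-204.09, Mul(-0.011441, I))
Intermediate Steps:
P = -45 (P = Add(-5, -40) = -45)
Function('U')(c) = Pow(Add(-4, c), Rational(1, 2))
Add(Mul(Add(248, P), Pow(Add(Function('U')(Mul(4, -1)), 224), -1)), -205) = Add(Mul(Add(248, -45), Pow(Add(Pow(Add(-4, Mul(4, -1)), Rational(1, 2)), 224), -1)), -205) = Add(Mul(203, Pow(Add(Pow(Add(-4, -4), Rational(1, 2)), 224), -1)), -205) = Add(Mul(203, Pow(Add(Pow(-8, Rational(1, 2)), 224), -1)), -205) = Add(Mul(203, Pow(Add(Mul(2, I, Pow(2, Rational(1, 2))), 224), -1)), -205) = Add(Mul(203, Pow(Add(224, Mul(2, I, Pow(2, Rational(1, 2)))), -1)), -205) = Add(-205, Mul(203, Pow(Add(224, Mul(2, I, Pow(2, Rational(1, 2)))), -1)))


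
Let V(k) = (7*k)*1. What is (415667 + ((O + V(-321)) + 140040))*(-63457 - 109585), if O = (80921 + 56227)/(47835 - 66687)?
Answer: -150455559880702/1571 ≈ -9.5771e+10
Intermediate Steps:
O = -11429/1571 (O = 137148/(-18852) = 137148*(-1/18852) = -11429/1571 ≈ -7.2750)
V(k) = 7*k
(415667 + ((O + V(-321)) + 140040))*(-63457 - 109585) = (415667 + ((-11429/1571 + 7*(-321)) + 140040))*(-63457 - 109585) = (415667 + ((-11429/1571 - 2247) + 140040))*(-173042) = (415667 + (-3541466/1571 + 140040))*(-173042) = (415667 + 216461374/1571)*(-173042) = (869474231/1571)*(-173042) = -150455559880702/1571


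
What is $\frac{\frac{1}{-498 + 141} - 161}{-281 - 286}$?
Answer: $\frac{57478}{202419} \approx 0.28396$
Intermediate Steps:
$\frac{\frac{1}{-498 + 141} - 161}{-281 - 286} = \frac{\frac{1}{-357} - 161}{-567} = \left(- \frac{1}{357} - 161\right) \left(- \frac{1}{567}\right) = \left(- \frac{57478}{357}\right) \left(- \frac{1}{567}\right) = \frac{57478}{202419}$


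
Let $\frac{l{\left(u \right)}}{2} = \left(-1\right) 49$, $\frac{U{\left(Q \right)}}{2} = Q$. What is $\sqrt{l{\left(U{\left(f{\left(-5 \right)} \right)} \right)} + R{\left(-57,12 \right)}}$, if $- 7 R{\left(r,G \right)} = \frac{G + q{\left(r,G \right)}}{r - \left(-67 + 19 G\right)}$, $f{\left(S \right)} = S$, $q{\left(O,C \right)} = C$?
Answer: $\frac{i \sqrt{57043406}}{763} \approx 9.8987 i$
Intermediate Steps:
$U{\left(Q \right)} = 2 Q$
$l{\left(u \right)} = -98$ ($l{\left(u \right)} = 2 \left(\left(-1\right) 49\right) = 2 \left(-49\right) = -98$)
$R{\left(r,G \right)} = - \frac{2 G}{7 \left(67 + r - 19 G\right)}$ ($R{\left(r,G \right)} = - \frac{\left(G + G\right) \frac{1}{r - \left(-67 + 19 G\right)}}{7} = - \frac{2 G \frac{1}{r - \left(-67 + 19 G\right)}}{7} = - \frac{2 G \frac{1}{67 + r - 19 G}}{7} = - \frac{2 G}{7 \left(67 + r - 19 G\right)}$)
$\sqrt{l{\left(U{\left(f{\left(-5 \right)} \right)} \right)} + R{\left(-57,12 \right)}} = \sqrt{-98 - \frac{24}{469 - 1596 + 7 \left(-57\right)}} = \sqrt{-98 - \frac{24}{469 - 1596 - 399}} = \sqrt{-98 - \frac{24}{-1526}} = \sqrt{-98 - 24 \left(- \frac{1}{1526}\right)} = \sqrt{-98 + \frac{12}{763}} = \sqrt{- \frac{74762}{763}} = \frac{i \sqrt{57043406}}{763}$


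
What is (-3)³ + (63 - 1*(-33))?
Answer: 69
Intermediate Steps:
(-3)³ + (63 - 1*(-33)) = -27 + (63 + 33) = -27 + 96 = 69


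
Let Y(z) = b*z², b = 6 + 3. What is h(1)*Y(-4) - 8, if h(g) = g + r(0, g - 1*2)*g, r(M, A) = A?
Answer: -8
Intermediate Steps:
b = 9
h(g) = g + g*(-2 + g) (h(g) = g + (g - 1*2)*g = g + (g - 2)*g = g + (-2 + g)*g = g + g*(-2 + g))
Y(z) = 9*z²
h(1)*Y(-4) - 8 = (1*(-1 + 1))*(9*(-4)²) - 8 = (1*0)*(9*16) - 8 = 0*144 - 8 = 0 - 8 = -8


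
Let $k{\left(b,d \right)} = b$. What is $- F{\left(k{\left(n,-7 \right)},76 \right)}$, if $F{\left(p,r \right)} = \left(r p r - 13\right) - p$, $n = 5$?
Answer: $-28862$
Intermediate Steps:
$F{\left(p,r \right)} = -13 - p + p r^{2}$ ($F{\left(p,r \right)} = \left(p r r - 13\right) - p = \left(p r^{2} - 13\right) - p = \left(-13 + p r^{2}\right) - p = -13 - p + p r^{2}$)
$- F{\left(k{\left(n,-7 \right)},76 \right)} = - (-13 - 5 + 5 \cdot 76^{2}) = - (-13 - 5 + 5 \cdot 5776) = - (-13 - 5 + 28880) = \left(-1\right) 28862 = -28862$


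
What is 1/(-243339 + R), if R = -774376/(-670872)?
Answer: -83859/20406068404 ≈ -4.1095e-6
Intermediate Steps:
R = 96797/83859 (R = -774376*(-1/670872) = 96797/83859 ≈ 1.1543)
1/(-243339 + R) = 1/(-243339 + 96797/83859) = 1/(-20406068404/83859) = -83859/20406068404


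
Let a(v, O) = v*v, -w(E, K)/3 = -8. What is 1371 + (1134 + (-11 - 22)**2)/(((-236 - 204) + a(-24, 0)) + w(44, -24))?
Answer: 221583/160 ≈ 1384.9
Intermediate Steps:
w(E, K) = 24 (w(E, K) = -3*(-8) = 24)
a(v, O) = v**2
1371 + (1134 + (-11 - 22)**2)/(((-236 - 204) + a(-24, 0)) + w(44, -24)) = 1371 + (1134 + (-11 - 22)**2)/(((-236 - 204) + (-24)**2) + 24) = 1371 + (1134 + (-33)**2)/((-440 + 576) + 24) = 1371 + (1134 + 1089)/(136 + 24) = 1371 + 2223/160 = 221583/160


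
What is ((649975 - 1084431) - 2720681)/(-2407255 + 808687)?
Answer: 3155137/1598568 ≈ 1.9737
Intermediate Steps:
((649975 - 1084431) - 2720681)/(-2407255 + 808687) = (-434456 - 2720681)/(-1598568) = -3155137*(-1/1598568) = 3155137/1598568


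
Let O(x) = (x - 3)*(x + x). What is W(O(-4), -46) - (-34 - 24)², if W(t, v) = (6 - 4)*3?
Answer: -3358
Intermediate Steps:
O(x) = 2*x*(-3 + x) (O(x) = (-3 + x)*(2*x) = 2*x*(-3 + x))
W(t, v) = 6 (W(t, v) = 2*3 = 6)
W(O(-4), -46) - (-34 - 24)² = 6 - (-34 - 24)² = 6 - 1*(-58)² = 6 - 1*3364 = 6 - 3364 = -3358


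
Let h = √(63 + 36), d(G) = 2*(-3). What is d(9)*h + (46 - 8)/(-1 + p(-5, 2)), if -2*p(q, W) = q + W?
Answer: 76 - 18*√11 ≈ 16.301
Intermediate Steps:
p(q, W) = -W/2 - q/2 (p(q, W) = -(q + W)/2 = -(W + q)/2 = -W/2 - q/2)
d(G) = -6
h = 3*√11 (h = √99 = 3*√11 ≈ 9.9499)
d(9)*h + (46 - 8)/(-1 + p(-5, 2)) = -18*√11 + (46 - 8)/(-1 + (-½*2 - ½*(-5))) = -18*√11 + 38/(-1 + (-1 + 5/2)) = -18*√11 + 38/(-1 + 3/2) = -18*√11 + 38/(½) = -18*√11 + 38*2 = -18*√11 + 76 = 76 - 18*√11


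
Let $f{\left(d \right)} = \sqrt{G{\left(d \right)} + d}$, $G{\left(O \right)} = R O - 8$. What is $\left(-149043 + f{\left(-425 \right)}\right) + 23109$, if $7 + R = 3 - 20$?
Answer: $-125934 + \sqrt{9767} \approx -1.2584 \cdot 10^{5}$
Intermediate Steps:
$R = -24$ ($R = -7 + \left(3 - 20\right) = -7 - 17 = -24$)
$G{\left(O \right)} = -8 - 24 O$ ($G{\left(O \right)} = - 24 O - 8 = -8 - 24 O$)
$f{\left(d \right)} = \sqrt{-8 - 23 d}$ ($f{\left(d \right)} = \sqrt{\left(-8 - 24 d\right) + d} = \sqrt{-8 - 23 d}$)
$\left(-149043 + f{\left(-425 \right)}\right) + 23109 = \left(-149043 + \sqrt{-8 - -9775}\right) + 23109 = \left(-149043 + \sqrt{-8 + 9775}\right) + 23109 = \left(-149043 + \sqrt{9767}\right) + 23109 = -125934 + \sqrt{9767}$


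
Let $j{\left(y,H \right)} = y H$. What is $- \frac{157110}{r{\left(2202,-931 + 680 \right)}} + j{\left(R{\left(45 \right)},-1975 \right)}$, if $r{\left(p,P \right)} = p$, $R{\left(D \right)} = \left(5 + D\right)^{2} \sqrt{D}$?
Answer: $- \frac{26185}{367} - 14812500 \sqrt{5} \approx -3.3122 \cdot 10^{7}$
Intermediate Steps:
$R{\left(D \right)} = \sqrt{D} \left(5 + D\right)^{2}$
$j{\left(y,H \right)} = H y$
$- \frac{157110}{r{\left(2202,-931 + 680 \right)}} + j{\left(R{\left(45 \right)},-1975 \right)} = - \frac{157110}{2202} - 1975 \sqrt{45} \left(5 + 45\right)^{2} = \left(-157110\right) \frac{1}{2202} - 1975 \cdot 3 \sqrt{5} \cdot 50^{2} = - \frac{26185}{367} - 1975 \cdot 3 \sqrt{5} \cdot 2500 = - \frac{26185}{367} - 1975 \cdot 7500 \sqrt{5} = - \frac{26185}{367} - 14812500 \sqrt{5}$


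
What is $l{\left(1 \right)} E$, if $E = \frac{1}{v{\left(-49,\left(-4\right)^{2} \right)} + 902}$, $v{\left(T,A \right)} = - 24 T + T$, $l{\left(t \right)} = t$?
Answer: $\frac{1}{2029} \approx 0.00049285$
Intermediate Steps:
$v{\left(T,A \right)} = - 23 T$
$E = \frac{1}{2029}$ ($E = \frac{1}{\left(-23\right) \left(-49\right) + 902} = \frac{1}{1127 + 902} = \frac{1}{2029} \approx 0.00049285$)
$l{\left(1 \right)} E = 1 \cdot \frac{1}{2029} = \frac{1}{2029}$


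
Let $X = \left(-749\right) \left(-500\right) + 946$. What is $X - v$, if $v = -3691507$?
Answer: $4066953$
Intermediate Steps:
$X = 375446$ ($X = 374500 + 946 = 375446$)
$X - v = 375446 - -3691507 = 375446 + 3691507 = 4066953$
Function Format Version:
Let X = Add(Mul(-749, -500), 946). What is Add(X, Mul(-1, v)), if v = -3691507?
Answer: 4066953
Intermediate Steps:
X = 375446 (X = Add(374500, 946) = 375446)
Add(X, Mul(-1, v)) = Add(375446, Mul(-1, -3691507)) = Add(375446, 3691507) = 4066953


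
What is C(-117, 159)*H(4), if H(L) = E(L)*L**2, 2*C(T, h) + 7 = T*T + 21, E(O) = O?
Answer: 438496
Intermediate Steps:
C(T, h) = 7 + T**2/2 (C(T, h) = -7/2 + (T*T + 21)/2 = -7/2 + (T**2 + 21)/2 = -7/2 + (21 + T**2)/2 = -7/2 + (21/2 + T**2/2) = 7 + T**2/2)
H(L) = L**3 (H(L) = L*L**2 = L**3)
C(-117, 159)*H(4) = (7 + (1/2)*(-117)**2)*4**3 = (7 + (1/2)*13689)*64 = (7 + 13689/2)*64 = (13703/2)*64 = 438496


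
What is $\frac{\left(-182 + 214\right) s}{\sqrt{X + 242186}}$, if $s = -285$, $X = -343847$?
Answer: $\frac{3040 i \sqrt{101661}}{33887} \approx 28.603 i$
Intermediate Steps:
$\frac{\left(-182 + 214\right) s}{\sqrt{X + 242186}} = \frac{\left(-182 + 214\right) \left(-285\right)}{\sqrt{-343847 + 242186}} = \frac{32 \left(-285\right)}{\sqrt{-101661}} = - \frac{9120}{i \sqrt{101661}} = - 9120 \left(- \frac{i \sqrt{101661}}{101661}\right) = \frac{3040 i \sqrt{101661}}{33887}$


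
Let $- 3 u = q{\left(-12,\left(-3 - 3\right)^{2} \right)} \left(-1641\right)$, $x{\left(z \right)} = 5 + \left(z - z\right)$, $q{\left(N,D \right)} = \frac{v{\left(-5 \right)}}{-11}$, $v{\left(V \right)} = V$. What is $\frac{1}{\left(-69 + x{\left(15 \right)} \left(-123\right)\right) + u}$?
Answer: $- \frac{11}{4789} \approx -0.0022969$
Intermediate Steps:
$q{\left(N,D \right)} = \frac{5}{11}$ ($q{\left(N,D \right)} = - \frac{5}{-11} = \left(-5\right) \left(- \frac{1}{11}\right) = \frac{5}{11}$)
$x{\left(z \right)} = 5$ ($x{\left(z \right)} = 5 + 0 = 5$)
$u = \frac{2735}{11}$ ($u = - \frac{\frac{5}{11} \left(-1641\right)}{3} = \left(- \frac{1}{3}\right) \left(- \frac{8205}{11}\right) = \frac{2735}{11} \approx 248.64$)
$\frac{1}{\left(-69 + x{\left(15 \right)} \left(-123\right)\right) + u} = \frac{1}{\left(-69 + 5 \left(-123\right)\right) + \frac{2735}{11}} = \frac{1}{\left(-69 - 615\right) + \frac{2735}{11}} = \frac{1}{-684 + \frac{2735}{11}} = \frac{1}{- \frac{4789}{11}} = - \frac{11}{4789}$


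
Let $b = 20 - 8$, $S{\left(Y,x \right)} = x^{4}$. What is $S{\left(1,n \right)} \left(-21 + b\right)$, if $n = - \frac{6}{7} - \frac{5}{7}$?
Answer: $- \frac{131769}{2401} \approx -54.881$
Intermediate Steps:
$n = - \frac{11}{7}$ ($n = \left(-6\right) \frac{1}{7} - \frac{5}{7} = - \frac{6}{7} - \frac{5}{7} = - \frac{11}{7} \approx -1.5714$)
$b = 12$
$S{\left(1,n \right)} \left(-21 + b\right) = \left(- \frac{11}{7}\right)^{4} \left(-21 + 12\right) = \frac{14641}{2401} \left(-9\right) = - \frac{131769}{2401}$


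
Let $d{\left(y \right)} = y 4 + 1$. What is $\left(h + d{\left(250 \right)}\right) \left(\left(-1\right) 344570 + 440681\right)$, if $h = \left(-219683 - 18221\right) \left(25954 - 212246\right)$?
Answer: $4259602322063559$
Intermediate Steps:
$d{\left(y \right)} = 1 + 4 y$ ($d{\left(y \right)} = 4 y + 1 = 1 + 4 y$)
$h = 44319611968$ ($h = \left(-237904\right) \left(-186292\right) = 44319611968$)
$\left(h + d{\left(250 \right)}\right) \left(\left(-1\right) 344570 + 440681\right) = \left(44319611968 + \left(1 + 4 \cdot 250\right)\right) \left(\left(-1\right) 344570 + 440681\right) = \left(44319611968 + \left(1 + 1000\right)\right) \left(-344570 + 440681\right) = \left(44319611968 + 1001\right) 96111 = 44319612969 \cdot 96111 = 4259602322063559$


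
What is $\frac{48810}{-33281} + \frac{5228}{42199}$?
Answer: $- \frac{1885740122}{1404424919} \approx -1.3427$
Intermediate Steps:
$\frac{48810}{-33281} + \frac{5228}{42199} = 48810 \left(- \frac{1}{33281}\right) + 5228 \cdot \frac{1}{42199} = - \frac{48810}{33281} + \frac{5228}{42199} = - \frac{1885740122}{1404424919}$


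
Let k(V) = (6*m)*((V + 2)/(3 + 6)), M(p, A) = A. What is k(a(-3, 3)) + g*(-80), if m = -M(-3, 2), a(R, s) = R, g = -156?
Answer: 37444/3 ≈ 12481.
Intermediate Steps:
m = -2 (m = -1*2 = -2)
k(V) = -8/3 - 4*V/3 (k(V) = (6*(-2))*((V + 2)/(3 + 6)) = -12*(2 + V)/9 = -12*(2/9 + V/9) = -8/3 - 4*V/3)
k(a(-3, 3)) + g*(-80) = (-8/3 - 4/3*(-3)) - 156*(-80) = (-8/3 + 4) + 12480 = 4/3 + 12480 = 37444/3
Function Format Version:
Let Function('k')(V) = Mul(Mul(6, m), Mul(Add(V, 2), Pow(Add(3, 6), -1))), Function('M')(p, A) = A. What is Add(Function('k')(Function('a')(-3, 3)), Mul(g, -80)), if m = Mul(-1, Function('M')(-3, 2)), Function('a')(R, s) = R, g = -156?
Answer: Rational(37444, 3) ≈ 12481.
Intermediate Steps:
m = -2 (m = Mul(-1, 2) = -2)
Function('k')(V) = Add(Rational(-8, 3), Mul(Rational(-4, 3), V)) (Function('k')(V) = Mul(Mul(6, -2), Mul(Add(V, 2), Pow(Add(3, 6), -1))) = Mul(-12, Mul(Add(2, V), Pow(9, -1))) = Mul(-12, Mul(Add(2, V), Rational(1, 9))) = Mul(-12, Add(Rational(2, 9), Mul(Rational(1, 9), V))) = Add(Rational(-8, 3), Mul(Rational(-4, 3), V)))
Add(Function('k')(Function('a')(-3, 3)), Mul(g, -80)) = Add(Add(Rational(-8, 3), Mul(Rational(-4, 3), -3)), Mul(-156, -80)) = Add(Add(Rational(-8, 3), 4), 12480) = Add(Rational(4, 3), 12480) = Rational(37444, 3)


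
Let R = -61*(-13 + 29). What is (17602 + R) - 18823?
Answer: -2197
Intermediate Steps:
R = -976 (R = -61*16 = -976)
(17602 + R) - 18823 = (17602 - 976) - 18823 = 16626 - 18823 = -2197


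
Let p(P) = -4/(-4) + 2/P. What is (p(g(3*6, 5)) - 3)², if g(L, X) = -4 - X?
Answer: 400/81 ≈ 4.9383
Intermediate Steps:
p(P) = 1 + 2/P (p(P) = -4*(-¼) + 2/P = 1 + 2/P)
(p(g(3*6, 5)) - 3)² = ((2 + (-4 - 1*5))/(-4 - 1*5) - 3)² = ((2 + (-4 - 5))/(-4 - 5) - 3)² = ((2 - 9)/(-9) - 3)² = (-⅑*(-7) - 3)² = (7/9 - 3)² = (-20/9)² = 400/81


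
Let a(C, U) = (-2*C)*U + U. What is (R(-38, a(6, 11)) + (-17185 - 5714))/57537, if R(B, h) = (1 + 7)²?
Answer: -22835/57537 ≈ -0.39687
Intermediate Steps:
a(C, U) = U - 2*C*U (a(C, U) = -2*C*U + U = U - 2*C*U)
R(B, h) = 64 (R(B, h) = 8² = 64)
(R(-38, a(6, 11)) + (-17185 - 5714))/57537 = (64 + (-17185 - 5714))/57537 = (64 - 22899)*(1/57537) = -22835*1/57537 = -22835/57537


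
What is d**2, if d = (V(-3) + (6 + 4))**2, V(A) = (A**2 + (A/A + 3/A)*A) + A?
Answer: 65536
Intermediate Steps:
V(A) = A + A**2 + A*(1 + 3/A) (V(A) = (A**2 + (1 + 3/A)*A) + A = (A**2 + A*(1 + 3/A)) + A = A + A**2 + A*(1 + 3/A))
d = 256 (d = ((3 + (-3)**2 + 2*(-3)) + (6 + 4))**2 = ((3 + 9 - 6) + 10)**2 = (6 + 10)**2 = 16**2 = 256)
d**2 = 256**2 = 65536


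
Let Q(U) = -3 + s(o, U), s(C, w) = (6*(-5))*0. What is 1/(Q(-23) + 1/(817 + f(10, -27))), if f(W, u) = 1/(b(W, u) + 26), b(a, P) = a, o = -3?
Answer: -29413/88203 ≈ -0.33347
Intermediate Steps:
s(C, w) = 0 (s(C, w) = -30*0 = 0)
f(W, u) = 1/(26 + W) (f(W, u) = 1/(W + 26) = 1/(26 + W))
Q(U) = -3 (Q(U) = -3 + 0 = -3)
1/(Q(-23) + 1/(817 + f(10, -27))) = 1/(-3 + 1/(817 + 1/(26 + 10))) = 1/(-3 + 1/(817 + 1/36)) = 1/(-3 + 1/(29413/36)) = 1/(-3 + 36/29413) = 1/(-88203/29413) = -29413/88203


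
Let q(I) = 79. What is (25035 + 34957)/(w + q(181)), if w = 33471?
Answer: 29996/16775 ≈ 1.7881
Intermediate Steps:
(25035 + 34957)/(w + q(181)) = (25035 + 34957)/(33471 + 79) = 59992/33550 = 59992*(1/33550) = 29996/16775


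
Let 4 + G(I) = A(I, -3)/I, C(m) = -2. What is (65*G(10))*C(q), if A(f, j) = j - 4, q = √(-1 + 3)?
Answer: 611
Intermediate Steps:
q = √2 ≈ 1.4142
A(f, j) = -4 + j
G(I) = -4 - 7/I (G(I) = -4 + (-4 - 3)/I = -4 - 7/I)
(65*G(10))*C(q) = (65*(-4 - 7/10))*(-2) = (65*(-47/10))*(-2) = -611/2*(-2) = 611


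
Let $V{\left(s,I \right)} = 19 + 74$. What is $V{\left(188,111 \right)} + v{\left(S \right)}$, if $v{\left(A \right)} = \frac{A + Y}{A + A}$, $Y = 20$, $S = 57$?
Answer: $\frac{10679}{114} \approx 93.675$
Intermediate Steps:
$V{\left(s,I \right)} = 93$
$v{\left(A \right)} = \frac{20 + A}{2 A}$ ($v{\left(A \right)} = \frac{A + 20}{A + A} = \frac{20 + A}{2 A}$)
$V{\left(188,111 \right)} + v{\left(S \right)} = 93 + \frac{20 + 57}{2 \cdot 57} = 93 + \frac{1}{2} \cdot \frac{1}{57} \cdot 77 = 93 + \frac{77}{114} = \frac{10679}{114}$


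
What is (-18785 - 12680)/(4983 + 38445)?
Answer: -4495/6204 ≈ -0.72453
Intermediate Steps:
(-18785 - 12680)/(4983 + 38445) = -31465/43428 = -31465*1/43428 = -4495/6204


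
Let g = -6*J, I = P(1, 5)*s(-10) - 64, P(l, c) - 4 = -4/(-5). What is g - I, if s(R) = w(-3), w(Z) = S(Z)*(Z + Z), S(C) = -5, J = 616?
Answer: -3776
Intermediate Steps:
w(Z) = -10*Z (w(Z) = -5*(Z + Z) = -10*Z)
P(l, c) = 24/5 (P(l, c) = 4 - 4/(-5) = 4 - 4*(-1/5) = 4 + 4/5 = 24/5)
s(R) = 30 (s(R) = -10*(-3) = 30)
I = 80 (I = (24/5)*30 - 64 = 144 - 64 = 80)
g = -3696 (g = -6*616 = -3696)
g - I = -3696 - 1*80 = -3696 - 80 = -3776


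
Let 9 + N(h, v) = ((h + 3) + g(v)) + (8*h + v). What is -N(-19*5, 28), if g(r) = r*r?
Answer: 49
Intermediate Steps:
g(r) = r²
N(h, v) = -6 + v + v² + 9*h (N(h, v) = -9 + (((h + 3) + v²) + (8*h + v)) = -9 + (((3 + h) + v²) + (v + 8*h)) = -9 + ((3 + h + v²) + (v + 8*h)) = -9 + (3 + v + v² + 9*h) = -6 + v + v² + 9*h)
-N(-19*5, 28) = -(-6 + 28 + 28² + 9*(-19*5)) = -(-6 + 28 + 784 + 9*(-95)) = -(-6 + 28 + 784 - 855) = -1*(-49) = 49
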